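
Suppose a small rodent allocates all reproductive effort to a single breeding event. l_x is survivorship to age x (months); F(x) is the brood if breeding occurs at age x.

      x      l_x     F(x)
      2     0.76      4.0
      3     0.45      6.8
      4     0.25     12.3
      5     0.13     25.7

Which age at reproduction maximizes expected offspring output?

5

Expected offspring if breeding at age x = l_x × F(x):
  age 2: 0.76 × 4.0 = 3.040
  age 3: 0.45 × 6.8 = 3.060
  age 4: 0.25 × 12.3 = 3.075
  age 5: 0.13 × 25.7 = 3.341
Maximum at age 5 (3.341).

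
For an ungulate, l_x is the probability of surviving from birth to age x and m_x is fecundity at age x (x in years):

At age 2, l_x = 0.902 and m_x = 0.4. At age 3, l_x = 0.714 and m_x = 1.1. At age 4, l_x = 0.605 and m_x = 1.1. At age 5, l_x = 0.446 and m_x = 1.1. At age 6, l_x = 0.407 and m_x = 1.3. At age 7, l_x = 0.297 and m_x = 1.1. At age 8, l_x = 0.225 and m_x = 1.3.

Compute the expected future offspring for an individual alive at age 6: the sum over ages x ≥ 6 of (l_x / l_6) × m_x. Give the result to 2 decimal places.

2.82

l_6 = 0.407. Conditional survival from age 6 to x is l_x / l_6.
  x=6: (0.407/0.407) × 1.3 = 1.3000
  x=7: (0.297/0.407) × 1.1 = 0.8027
  x=8: (0.225/0.407) × 1.3 = 0.7187
Sum = 1.3000 + 0.8027 + 0.7187 = 2.8214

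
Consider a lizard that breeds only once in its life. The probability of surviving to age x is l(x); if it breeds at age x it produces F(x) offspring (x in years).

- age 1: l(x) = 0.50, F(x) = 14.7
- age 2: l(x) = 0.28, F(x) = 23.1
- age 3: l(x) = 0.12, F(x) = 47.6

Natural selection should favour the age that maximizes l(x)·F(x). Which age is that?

Expected offspring if breeding at age x = l(x) × F(x):
  age 1: 0.50 × 14.7 = 7.350
  age 2: 0.28 × 23.1 = 6.468
  age 3: 0.12 × 47.6 = 5.712
Maximum at age 1 (7.350).

1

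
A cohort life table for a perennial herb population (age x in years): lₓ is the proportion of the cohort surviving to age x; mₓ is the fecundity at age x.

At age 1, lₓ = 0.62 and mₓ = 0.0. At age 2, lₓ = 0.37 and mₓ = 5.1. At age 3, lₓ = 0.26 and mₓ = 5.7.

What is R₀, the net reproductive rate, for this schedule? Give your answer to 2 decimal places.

R₀ = Σ lₓ mₓ:
  age 1: 0.62 × 0.0 = 0.0000
  age 2: 0.37 × 5.1 = 1.8870
  age 3: 0.26 × 5.7 = 1.4820
R₀ = 0.0000 + 1.8870 + 1.4820 = 3.3690

3.37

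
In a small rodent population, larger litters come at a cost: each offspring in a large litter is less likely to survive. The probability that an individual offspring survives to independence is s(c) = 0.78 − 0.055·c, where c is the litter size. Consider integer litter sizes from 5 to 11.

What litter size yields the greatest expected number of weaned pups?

Expected weaned pups = c × s(c):
  c=5: 5 × 0.505 = 2.525
  c=6: 6 × 0.450 = 2.700
  c=7: 7 × 0.395 = 2.765
  c=8: 8 × 0.340 = 2.720
  c=9: 9 × 0.285 = 2.565
  c=10: 10 × 0.230 = 2.300
  c=11: 11 × 0.175 = 1.925
Maximum at c = 7 (2.765 weaned pups).

7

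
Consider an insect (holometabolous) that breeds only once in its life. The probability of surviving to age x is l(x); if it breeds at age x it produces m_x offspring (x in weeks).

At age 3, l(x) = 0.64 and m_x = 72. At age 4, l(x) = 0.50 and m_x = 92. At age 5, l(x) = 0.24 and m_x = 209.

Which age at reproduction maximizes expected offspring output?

5

Expected offspring if breeding at age x = l(x) × m_x:
  age 3: 0.64 × 72 = 46.080
  age 4: 0.50 × 92 = 46.000
  age 5: 0.24 × 209 = 50.160
Maximum at age 5 (50.160).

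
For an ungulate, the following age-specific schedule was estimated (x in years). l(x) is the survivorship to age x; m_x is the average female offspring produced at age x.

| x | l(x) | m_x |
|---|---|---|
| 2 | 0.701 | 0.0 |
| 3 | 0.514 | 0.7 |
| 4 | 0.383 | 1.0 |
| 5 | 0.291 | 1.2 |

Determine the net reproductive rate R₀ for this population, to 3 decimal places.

R₀ = Σ l(x) m_x:
  age 2: 0.701 × 0.0 = 0.0000
  age 3: 0.514 × 0.7 = 0.3598
  age 4: 0.383 × 1.0 = 0.3830
  age 5: 0.291 × 1.2 = 0.3492
R₀ = 0.0000 + 0.3598 + 0.3830 + 0.3492 = 1.0920

1.092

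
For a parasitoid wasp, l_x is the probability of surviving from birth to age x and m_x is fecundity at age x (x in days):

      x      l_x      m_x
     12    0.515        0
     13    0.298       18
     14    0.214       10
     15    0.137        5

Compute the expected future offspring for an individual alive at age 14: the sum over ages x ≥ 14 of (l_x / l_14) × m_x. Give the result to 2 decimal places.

l_14 = 0.214. Conditional survival from age 14 to x is l_x / l_14.
  x=14: (0.214/0.214) × 10 = 10.0000
  x=15: (0.137/0.214) × 5 = 3.2009
Sum = 10.0000 + 3.2009 = 13.2009

13.20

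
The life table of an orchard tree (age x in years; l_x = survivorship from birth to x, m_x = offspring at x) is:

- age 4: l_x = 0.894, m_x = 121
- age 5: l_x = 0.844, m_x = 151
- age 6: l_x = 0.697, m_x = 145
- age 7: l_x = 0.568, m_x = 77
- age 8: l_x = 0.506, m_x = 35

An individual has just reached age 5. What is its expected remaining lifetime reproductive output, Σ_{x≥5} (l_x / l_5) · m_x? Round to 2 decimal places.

343.55

l_5 = 0.844. Conditional survival from age 5 to x is l_x / l_5.
  x=5: (0.844/0.844) × 151 = 151.0000
  x=6: (0.697/0.844) × 145 = 119.7453
  x=7: (0.568/0.844) × 77 = 51.8199
  x=8: (0.506/0.844) × 35 = 20.9834
Sum = 151.0000 + 119.7453 + 51.8199 + 20.9834 = 343.5486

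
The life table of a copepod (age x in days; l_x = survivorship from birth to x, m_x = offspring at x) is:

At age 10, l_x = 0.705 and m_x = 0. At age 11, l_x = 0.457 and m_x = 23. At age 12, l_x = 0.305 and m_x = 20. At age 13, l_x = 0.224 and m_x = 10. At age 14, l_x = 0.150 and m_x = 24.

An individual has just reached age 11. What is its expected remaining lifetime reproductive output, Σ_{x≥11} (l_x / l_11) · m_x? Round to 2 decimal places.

l_11 = 0.457. Conditional survival from age 11 to x is l_x / l_11.
  x=11: (0.457/0.457) × 23 = 23.0000
  x=12: (0.305/0.457) × 20 = 13.3479
  x=13: (0.224/0.457) × 10 = 4.9015
  x=14: (0.150/0.457) × 24 = 7.8775
Sum = 23.0000 + 13.3479 + 4.9015 + 7.8775 = 49.1269

49.13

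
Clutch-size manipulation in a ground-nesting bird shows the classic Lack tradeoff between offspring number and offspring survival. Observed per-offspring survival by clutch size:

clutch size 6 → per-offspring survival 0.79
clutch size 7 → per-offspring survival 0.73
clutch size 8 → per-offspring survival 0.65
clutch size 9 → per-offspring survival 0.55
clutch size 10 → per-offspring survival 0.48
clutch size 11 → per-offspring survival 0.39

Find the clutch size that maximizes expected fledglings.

8

Expected fledglings = c × s(c):
  c=6: 6 × 0.79 = 4.740
  c=7: 7 × 0.73 = 5.110
  c=8: 8 × 0.65 = 5.200
  c=9: 9 × 0.55 = 4.950
  c=10: 10 × 0.48 = 4.800
  c=11: 11 × 0.39 = 4.290
Maximum at c = 8 (5.200 fledglings).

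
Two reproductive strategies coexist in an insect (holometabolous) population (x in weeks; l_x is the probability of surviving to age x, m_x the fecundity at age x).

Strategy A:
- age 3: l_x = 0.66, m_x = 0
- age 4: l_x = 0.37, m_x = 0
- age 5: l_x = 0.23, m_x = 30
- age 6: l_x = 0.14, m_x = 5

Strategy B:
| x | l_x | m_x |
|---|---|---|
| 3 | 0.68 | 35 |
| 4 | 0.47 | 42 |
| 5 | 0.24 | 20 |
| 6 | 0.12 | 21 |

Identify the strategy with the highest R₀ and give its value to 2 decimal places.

50.86

Strategy A: R₀ = 0.66×0 + 0.37×0 + 0.23×30 + 0.14×5 = 7.6000
Strategy B: R₀ = 0.68×35 + 0.47×42 + 0.24×20 + 0.12×21 = 50.8600
Highest R₀: strategy B with 50.8600.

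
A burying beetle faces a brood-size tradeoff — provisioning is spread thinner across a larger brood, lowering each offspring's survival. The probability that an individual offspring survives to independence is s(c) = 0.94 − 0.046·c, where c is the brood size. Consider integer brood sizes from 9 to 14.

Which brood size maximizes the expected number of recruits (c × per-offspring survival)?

Expected recruits = c × s(c):
  c=9: 9 × 0.526 = 4.734
  c=10: 10 × 0.480 = 4.800
  c=11: 11 × 0.434 = 4.774
  c=12: 12 × 0.388 = 4.656
  c=13: 13 × 0.342 = 4.446
  c=14: 14 × 0.296 = 4.144
Maximum at c = 10 (4.800 recruits).

10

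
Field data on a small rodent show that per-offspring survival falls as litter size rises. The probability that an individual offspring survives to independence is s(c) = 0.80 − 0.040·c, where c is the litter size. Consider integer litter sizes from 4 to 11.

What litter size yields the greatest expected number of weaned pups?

Expected weaned pups = c × s(c):
  c=4: 4 × 0.640 = 2.560
  c=5: 5 × 0.600 = 3.000
  c=6: 6 × 0.560 = 3.360
  c=7: 7 × 0.520 = 3.640
  c=8: 8 × 0.480 = 3.840
  c=9: 9 × 0.440 = 3.960
  c=10: 10 × 0.400 = 4.000
  c=11: 11 × 0.360 = 3.960
Maximum at c = 10 (4.000 weaned pups).

10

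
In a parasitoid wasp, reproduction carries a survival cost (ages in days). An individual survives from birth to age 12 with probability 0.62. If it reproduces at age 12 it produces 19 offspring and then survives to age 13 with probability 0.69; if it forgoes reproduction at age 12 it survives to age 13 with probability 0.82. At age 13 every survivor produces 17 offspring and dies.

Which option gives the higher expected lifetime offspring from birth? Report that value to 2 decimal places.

breed at age 12: R₀ = 0.62 × (19 + 0.69 × 17) = 0.62 × 30.7300 = 19.0526
delay to age 13: R₀ = 0.62 × (0.82 × 17) = 0.62 × 13.9400 = 8.6428
Higher: breed at age 12 (19.0526).

19.05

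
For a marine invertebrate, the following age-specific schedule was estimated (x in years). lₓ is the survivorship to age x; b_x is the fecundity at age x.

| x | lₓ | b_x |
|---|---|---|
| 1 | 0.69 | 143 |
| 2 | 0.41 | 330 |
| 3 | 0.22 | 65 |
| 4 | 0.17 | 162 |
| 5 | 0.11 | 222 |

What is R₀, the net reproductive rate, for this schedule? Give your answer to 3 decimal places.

R₀ = Σ lₓ b_x:
  age 1: 0.69 × 143 = 98.6700
  age 2: 0.41 × 330 = 135.3000
  age 3: 0.22 × 65 = 14.3000
  age 4: 0.17 × 162 = 27.5400
  age 5: 0.11 × 222 = 24.4200
R₀ = 98.6700 + 135.3000 + 14.3000 + 27.5400 + 24.4200 = 300.2300

300.230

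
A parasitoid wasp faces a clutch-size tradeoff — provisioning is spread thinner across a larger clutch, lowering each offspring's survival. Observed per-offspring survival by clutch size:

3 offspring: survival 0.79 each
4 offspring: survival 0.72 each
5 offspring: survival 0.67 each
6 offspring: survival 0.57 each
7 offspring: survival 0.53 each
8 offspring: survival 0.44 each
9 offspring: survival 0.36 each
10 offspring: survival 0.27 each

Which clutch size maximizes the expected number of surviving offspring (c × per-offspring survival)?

7

Expected surviving offspring = c × s(c):
  c=3: 3 × 0.79 = 2.370
  c=4: 4 × 0.72 = 2.880
  c=5: 5 × 0.67 = 3.350
  c=6: 6 × 0.57 = 3.420
  c=7: 7 × 0.53 = 3.710
  c=8: 8 × 0.44 = 3.520
  c=9: 9 × 0.36 = 3.240
  c=10: 10 × 0.27 = 2.700
Maximum at c = 7 (3.710 surviving offspring).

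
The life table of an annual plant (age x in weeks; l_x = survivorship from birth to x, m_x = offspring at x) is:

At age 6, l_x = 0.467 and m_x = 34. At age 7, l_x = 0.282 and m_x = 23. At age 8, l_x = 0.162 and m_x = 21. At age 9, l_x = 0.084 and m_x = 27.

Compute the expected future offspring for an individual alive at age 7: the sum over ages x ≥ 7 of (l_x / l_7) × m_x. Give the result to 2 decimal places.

43.11

l_7 = 0.282. Conditional survival from age 7 to x is l_x / l_7.
  x=7: (0.282/0.282) × 23 = 23.0000
  x=8: (0.162/0.282) × 21 = 12.0638
  x=9: (0.084/0.282) × 27 = 8.0426
Sum = 23.0000 + 12.0638 + 8.0426 = 43.1064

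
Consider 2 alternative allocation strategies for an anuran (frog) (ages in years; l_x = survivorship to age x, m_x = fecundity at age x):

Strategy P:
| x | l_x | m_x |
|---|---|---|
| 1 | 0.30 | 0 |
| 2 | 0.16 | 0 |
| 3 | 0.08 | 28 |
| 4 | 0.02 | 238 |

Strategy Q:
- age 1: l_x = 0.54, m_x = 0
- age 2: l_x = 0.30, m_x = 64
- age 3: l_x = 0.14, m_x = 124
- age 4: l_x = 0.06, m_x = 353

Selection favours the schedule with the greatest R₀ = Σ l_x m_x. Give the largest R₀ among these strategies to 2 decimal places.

Strategy P: R₀ = 0.30×0 + 0.16×0 + 0.08×28 + 0.02×238 = 7.0000
Strategy Q: R₀ = 0.54×0 + 0.30×64 + 0.14×124 + 0.06×353 = 57.7400
Highest R₀: strategy Q with 57.7400.

57.74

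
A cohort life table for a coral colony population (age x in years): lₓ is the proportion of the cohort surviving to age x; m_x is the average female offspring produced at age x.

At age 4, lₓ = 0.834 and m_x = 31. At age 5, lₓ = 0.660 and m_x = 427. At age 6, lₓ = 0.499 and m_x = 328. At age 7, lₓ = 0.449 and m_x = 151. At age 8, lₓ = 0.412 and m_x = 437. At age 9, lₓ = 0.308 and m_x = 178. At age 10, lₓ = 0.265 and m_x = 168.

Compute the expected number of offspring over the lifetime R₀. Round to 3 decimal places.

R₀ = Σ lₓ m_x:
  age 4: 0.834 × 31 = 25.8540
  age 5: 0.660 × 427 = 281.8200
  age 6: 0.499 × 328 = 163.6720
  age 7: 0.449 × 151 = 67.7990
  age 8: 0.412 × 437 = 180.0440
  age 9: 0.308 × 178 = 54.8240
  age 10: 0.265 × 168 = 44.5200
R₀ = 25.8540 + 281.8200 + 163.6720 + 67.7990 + 180.0440 + 54.8240 + 44.5200 = 818.5330

818.533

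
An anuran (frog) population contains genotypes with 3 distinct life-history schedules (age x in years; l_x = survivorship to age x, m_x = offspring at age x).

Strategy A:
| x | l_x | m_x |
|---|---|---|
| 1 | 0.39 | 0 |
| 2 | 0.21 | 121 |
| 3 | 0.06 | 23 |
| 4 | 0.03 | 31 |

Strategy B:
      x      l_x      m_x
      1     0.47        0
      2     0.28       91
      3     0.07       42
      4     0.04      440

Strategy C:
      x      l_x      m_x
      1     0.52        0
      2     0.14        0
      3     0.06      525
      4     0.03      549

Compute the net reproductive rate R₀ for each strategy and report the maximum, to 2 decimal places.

47.97

Strategy A: R₀ = 0.39×0 + 0.21×121 + 0.06×23 + 0.03×31 = 27.7200
Strategy B: R₀ = 0.47×0 + 0.28×91 + 0.07×42 + 0.04×440 = 46.0200
Strategy C: R₀ = 0.52×0 + 0.14×0 + 0.06×525 + 0.03×549 = 47.9700
Highest R₀: strategy C with 47.9700.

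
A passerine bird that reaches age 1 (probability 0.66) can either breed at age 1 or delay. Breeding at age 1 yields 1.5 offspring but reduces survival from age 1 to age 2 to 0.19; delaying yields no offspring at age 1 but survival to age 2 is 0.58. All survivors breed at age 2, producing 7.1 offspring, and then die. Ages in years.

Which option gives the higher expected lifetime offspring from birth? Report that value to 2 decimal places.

breed at age 1: R₀ = 0.66 × (1.5 + 0.19 × 7.1) = 0.66 × 2.8490 = 1.8803
delay to age 2: R₀ = 0.66 × (0.58 × 7.1) = 0.66 × 4.1180 = 2.7179
Higher: delay to age 2 (2.7179).

2.72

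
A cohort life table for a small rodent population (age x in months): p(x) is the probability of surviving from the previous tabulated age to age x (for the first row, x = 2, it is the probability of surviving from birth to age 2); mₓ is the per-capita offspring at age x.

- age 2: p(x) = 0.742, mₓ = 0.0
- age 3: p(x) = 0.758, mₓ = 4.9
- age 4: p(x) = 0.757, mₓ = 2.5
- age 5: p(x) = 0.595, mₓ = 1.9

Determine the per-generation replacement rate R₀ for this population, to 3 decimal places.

4.302

Survivorship from birth: l_x = p_2·p_3·…·p_x.
  l_2 = 0.74200
  l_3 = 0.56244
  l_4 = 0.42576
  l_5 = 0.25333
R₀ = Σ l_x mₓ:
  age 2: 0.74200 × 0.0 = 0.0000
  age 3: 0.56244 × 4.9 = 2.7560
  age 4: 0.42576 × 2.5 = 1.0644
  age 5: 0.25333 × 1.9 = 0.4813
R₀ = 0.0000 + 2.7560 + 1.0644 + 0.4813 = 4.3017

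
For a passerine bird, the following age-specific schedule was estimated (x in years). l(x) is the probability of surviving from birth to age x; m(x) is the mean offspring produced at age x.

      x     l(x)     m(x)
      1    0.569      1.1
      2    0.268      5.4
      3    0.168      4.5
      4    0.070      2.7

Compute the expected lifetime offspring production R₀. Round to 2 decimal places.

3.02

R₀ = Σ l(x) m(x):
  age 1: 0.569 × 1.1 = 0.6259
  age 2: 0.268 × 5.4 = 1.4472
  age 3: 0.168 × 4.5 = 0.7560
  age 4: 0.070 × 2.7 = 0.1890
R₀ = 0.6259 + 1.4472 + 0.7560 + 0.1890 = 3.0181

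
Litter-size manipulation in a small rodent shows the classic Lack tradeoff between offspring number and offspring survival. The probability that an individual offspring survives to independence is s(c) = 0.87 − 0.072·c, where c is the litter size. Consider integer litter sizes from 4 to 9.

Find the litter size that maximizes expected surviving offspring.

6

Expected surviving offspring = c × s(c):
  c=4: 4 × 0.582 = 2.328
  c=5: 5 × 0.510 = 2.550
  c=6: 6 × 0.438 = 2.628
  c=7: 7 × 0.366 = 2.562
  c=8: 8 × 0.294 = 2.352
  c=9: 9 × 0.222 = 1.998
Maximum at c = 6 (2.628 surviving offspring).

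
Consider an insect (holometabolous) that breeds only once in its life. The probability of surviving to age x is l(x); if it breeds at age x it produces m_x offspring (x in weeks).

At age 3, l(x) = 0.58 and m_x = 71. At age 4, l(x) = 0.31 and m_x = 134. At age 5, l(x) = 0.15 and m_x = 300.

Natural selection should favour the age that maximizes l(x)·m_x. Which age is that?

5

Expected offspring if breeding at age x = l(x) × m_x:
  age 3: 0.58 × 71 = 41.180
  age 4: 0.31 × 134 = 41.540
  age 5: 0.15 × 300 = 45.000
Maximum at age 5 (45.000).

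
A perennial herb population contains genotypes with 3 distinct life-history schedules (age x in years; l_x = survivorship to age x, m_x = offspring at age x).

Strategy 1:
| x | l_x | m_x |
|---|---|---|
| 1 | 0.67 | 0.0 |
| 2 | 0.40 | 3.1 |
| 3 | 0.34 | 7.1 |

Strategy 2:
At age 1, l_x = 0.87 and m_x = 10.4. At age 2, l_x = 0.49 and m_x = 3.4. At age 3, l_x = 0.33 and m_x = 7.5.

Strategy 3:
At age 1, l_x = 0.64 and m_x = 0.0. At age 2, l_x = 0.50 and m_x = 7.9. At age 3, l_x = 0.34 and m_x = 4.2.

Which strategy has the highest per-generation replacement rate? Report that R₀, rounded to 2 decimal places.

13.19

Strategy 1: R₀ = 0.67×0.0 + 0.40×3.1 + 0.34×7.1 = 3.6540
Strategy 2: R₀ = 0.87×10.4 + 0.49×3.4 + 0.33×7.5 = 13.1890
Strategy 3: R₀ = 0.64×0.0 + 0.50×7.9 + 0.34×4.2 = 5.3780
Highest R₀: strategy 2 with 13.1890.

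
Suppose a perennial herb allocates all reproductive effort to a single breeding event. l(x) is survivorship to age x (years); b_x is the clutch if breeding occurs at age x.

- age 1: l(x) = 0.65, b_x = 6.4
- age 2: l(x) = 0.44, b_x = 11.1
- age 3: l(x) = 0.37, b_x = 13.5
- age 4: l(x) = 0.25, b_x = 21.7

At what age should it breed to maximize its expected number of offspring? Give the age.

4

Expected offspring if breeding at age x = l(x) × b_x:
  age 1: 0.65 × 6.4 = 4.160
  age 2: 0.44 × 11.1 = 4.884
  age 3: 0.37 × 13.5 = 4.995
  age 4: 0.25 × 21.7 = 5.425
Maximum at age 4 (5.425).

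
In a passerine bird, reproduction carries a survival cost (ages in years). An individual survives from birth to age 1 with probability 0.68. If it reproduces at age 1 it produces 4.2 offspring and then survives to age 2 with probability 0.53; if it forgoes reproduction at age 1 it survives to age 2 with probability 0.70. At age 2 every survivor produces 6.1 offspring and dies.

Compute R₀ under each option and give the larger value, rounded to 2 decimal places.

5.05

breed at age 1: R₀ = 0.68 × (4.2 + 0.53 × 6.1) = 0.68 × 7.4330 = 5.0544
delay to age 2: R₀ = 0.68 × (0.70 × 6.1) = 0.68 × 4.2700 = 2.9036
Higher: breed at age 1 (5.0544).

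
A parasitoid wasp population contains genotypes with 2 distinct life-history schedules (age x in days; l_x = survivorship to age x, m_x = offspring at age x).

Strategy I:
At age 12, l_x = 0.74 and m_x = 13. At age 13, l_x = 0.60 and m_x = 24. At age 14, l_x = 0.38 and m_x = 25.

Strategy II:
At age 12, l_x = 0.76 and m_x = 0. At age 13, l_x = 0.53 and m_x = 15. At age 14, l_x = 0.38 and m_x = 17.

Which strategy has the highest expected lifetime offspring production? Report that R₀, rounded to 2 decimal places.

Strategy I: R₀ = 0.74×13 + 0.60×24 + 0.38×25 = 33.5200
Strategy II: R₀ = 0.76×0 + 0.53×15 + 0.38×17 = 14.4100
Highest R₀: strategy I with 33.5200.

33.52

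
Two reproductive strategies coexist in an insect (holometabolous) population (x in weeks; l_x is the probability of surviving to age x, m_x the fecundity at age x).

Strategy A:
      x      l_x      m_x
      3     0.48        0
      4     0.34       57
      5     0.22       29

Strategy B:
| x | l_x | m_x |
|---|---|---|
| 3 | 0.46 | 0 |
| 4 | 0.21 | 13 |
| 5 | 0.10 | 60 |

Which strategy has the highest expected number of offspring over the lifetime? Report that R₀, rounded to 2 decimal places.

25.76

Strategy A: R₀ = 0.48×0 + 0.34×57 + 0.22×29 = 25.7600
Strategy B: R₀ = 0.46×0 + 0.21×13 + 0.10×60 = 8.7300
Highest R₀: strategy A with 25.7600.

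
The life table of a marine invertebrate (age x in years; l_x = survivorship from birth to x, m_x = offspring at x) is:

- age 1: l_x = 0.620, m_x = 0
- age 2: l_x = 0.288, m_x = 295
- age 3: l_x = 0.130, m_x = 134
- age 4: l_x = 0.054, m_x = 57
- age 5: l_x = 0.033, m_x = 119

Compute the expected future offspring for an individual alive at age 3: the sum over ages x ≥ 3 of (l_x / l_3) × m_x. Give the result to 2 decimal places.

187.88

l_3 = 0.130. Conditional survival from age 3 to x is l_x / l_3.
  x=3: (0.130/0.130) × 134 = 134.0000
  x=4: (0.054/0.130) × 57 = 23.6769
  x=5: (0.033/0.130) × 119 = 30.2077
Sum = 134.0000 + 23.6769 + 30.2077 = 187.8846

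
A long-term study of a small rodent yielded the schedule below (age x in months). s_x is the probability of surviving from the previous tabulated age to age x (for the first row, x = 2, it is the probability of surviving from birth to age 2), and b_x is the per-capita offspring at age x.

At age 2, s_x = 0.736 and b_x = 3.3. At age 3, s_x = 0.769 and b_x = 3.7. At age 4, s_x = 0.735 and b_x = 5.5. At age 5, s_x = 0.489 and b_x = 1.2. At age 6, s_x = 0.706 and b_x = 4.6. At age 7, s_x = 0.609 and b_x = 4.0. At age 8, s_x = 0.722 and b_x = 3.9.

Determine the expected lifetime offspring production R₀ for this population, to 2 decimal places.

Survivorship from birth: l_x = s_2·s_3·…·s_x.
  l_2 = 0.73600
  l_3 = 0.56598
  l_4 = 0.41600
  l_5 = 0.20342
  l_6 = 0.14362
  l_7 = 0.08746
  l_8 = 0.06315
R₀ = Σ l_x b_x:
  age 2: 0.73600 × 3.3 = 2.4288
  age 3: 0.56598 × 3.7 = 2.0941
  age 4: 0.41600 × 5.5 = 2.2880
  age 5: 0.20342 × 1.2 = 0.2441
  age 6: 0.14362 × 4.6 = 0.6607
  age 7: 0.08746 × 4.0 = 0.3498
  age 8: 0.06315 × 3.9 = 0.2463
R₀ = 2.4288 + 2.0941 + 2.2880 + 0.2441 + 0.6607 + 0.3498 + 0.2463 = 8.3118

8.31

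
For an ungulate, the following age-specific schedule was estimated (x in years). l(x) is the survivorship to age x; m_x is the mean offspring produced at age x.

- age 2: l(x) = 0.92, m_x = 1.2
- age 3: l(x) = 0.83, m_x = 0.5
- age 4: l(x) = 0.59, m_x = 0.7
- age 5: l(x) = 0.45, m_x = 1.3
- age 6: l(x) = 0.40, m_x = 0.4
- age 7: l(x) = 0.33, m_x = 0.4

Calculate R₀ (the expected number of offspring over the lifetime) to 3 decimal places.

R₀ = Σ l(x) m_x:
  age 2: 0.92 × 1.2 = 1.1040
  age 3: 0.83 × 0.5 = 0.4150
  age 4: 0.59 × 0.7 = 0.4130
  age 5: 0.45 × 1.3 = 0.5850
  age 6: 0.40 × 0.4 = 0.1600
  age 7: 0.33 × 0.4 = 0.1320
R₀ = 1.1040 + 0.4150 + 0.4130 + 0.5850 + 0.1600 + 0.1320 = 2.8090

2.809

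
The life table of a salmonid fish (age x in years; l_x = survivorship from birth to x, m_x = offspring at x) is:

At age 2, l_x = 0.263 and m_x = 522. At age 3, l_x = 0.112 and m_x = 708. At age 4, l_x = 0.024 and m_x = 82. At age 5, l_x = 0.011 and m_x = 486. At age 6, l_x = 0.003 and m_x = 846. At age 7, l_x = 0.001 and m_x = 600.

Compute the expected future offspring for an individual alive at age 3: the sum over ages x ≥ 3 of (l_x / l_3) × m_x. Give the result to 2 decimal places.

l_3 = 0.112. Conditional survival from age 3 to x is l_x / l_3.
  x=3: (0.112/0.112) × 708 = 708.0000
  x=4: (0.024/0.112) × 82 = 17.5714
  x=5: (0.011/0.112) × 486 = 47.7321
  x=6: (0.003/0.112) × 846 = 22.6607
  x=7: (0.001/0.112) × 600 = 5.3571
Sum = 708.0000 + 17.5714 + 47.7321 + 22.6607 + 5.3571 = 801.3214

801.32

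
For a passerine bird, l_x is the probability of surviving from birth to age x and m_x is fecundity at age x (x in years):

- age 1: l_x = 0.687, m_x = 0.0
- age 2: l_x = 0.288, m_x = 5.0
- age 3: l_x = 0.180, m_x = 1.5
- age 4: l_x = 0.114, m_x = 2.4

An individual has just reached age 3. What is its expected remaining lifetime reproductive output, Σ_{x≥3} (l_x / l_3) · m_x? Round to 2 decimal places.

3.02

l_3 = 0.180. Conditional survival from age 3 to x is l_x / l_3.
  x=3: (0.180/0.180) × 1.5 = 1.5000
  x=4: (0.114/0.180) × 2.4 = 1.5200
Sum = 1.5000 + 1.5200 = 3.0200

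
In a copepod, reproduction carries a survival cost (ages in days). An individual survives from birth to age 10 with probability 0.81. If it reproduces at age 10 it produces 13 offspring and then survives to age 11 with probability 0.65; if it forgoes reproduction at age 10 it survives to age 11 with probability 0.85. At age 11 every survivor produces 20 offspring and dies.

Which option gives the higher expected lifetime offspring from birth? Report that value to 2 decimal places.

21.06

breed at age 10: R₀ = 0.81 × (13 + 0.65 × 20) = 0.81 × 26.0000 = 21.0600
delay to age 11: R₀ = 0.81 × (0.85 × 20) = 0.81 × 17.0000 = 13.7700
Higher: breed at age 10 (21.0600).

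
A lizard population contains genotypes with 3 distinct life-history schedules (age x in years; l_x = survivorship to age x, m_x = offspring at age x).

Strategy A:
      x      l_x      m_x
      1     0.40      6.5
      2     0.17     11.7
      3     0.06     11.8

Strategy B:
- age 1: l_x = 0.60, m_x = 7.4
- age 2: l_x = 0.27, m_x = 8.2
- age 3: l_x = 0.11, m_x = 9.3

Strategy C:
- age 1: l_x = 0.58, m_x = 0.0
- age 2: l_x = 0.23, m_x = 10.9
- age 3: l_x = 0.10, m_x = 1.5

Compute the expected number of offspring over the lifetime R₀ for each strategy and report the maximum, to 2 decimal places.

7.68

Strategy A: R₀ = 0.40×6.5 + 0.17×11.7 + 0.06×11.8 = 5.2970
Strategy B: R₀ = 0.60×7.4 + 0.27×8.2 + 0.11×9.3 = 7.6770
Strategy C: R₀ = 0.58×0.0 + 0.23×10.9 + 0.10×1.5 = 2.6570
Highest R₀: strategy B with 7.6770.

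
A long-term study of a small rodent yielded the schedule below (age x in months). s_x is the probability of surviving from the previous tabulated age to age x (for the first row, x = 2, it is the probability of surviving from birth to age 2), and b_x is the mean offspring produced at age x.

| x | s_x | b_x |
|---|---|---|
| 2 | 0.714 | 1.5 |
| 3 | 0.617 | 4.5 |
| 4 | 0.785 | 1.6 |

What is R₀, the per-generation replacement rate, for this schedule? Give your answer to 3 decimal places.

Survivorship from birth: l_x = s_2·s_3·…·s_x.
  l_2 = 0.71400
  l_3 = 0.44054
  l_4 = 0.34582
R₀ = Σ l_x b_x:
  age 2: 0.71400 × 1.5 = 1.0710
  age 3: 0.44054 × 4.5 = 1.9824
  age 4: 0.34582 × 1.6 = 0.5533
R₀ = 1.0710 + 1.9824 + 0.5533 = 3.6067

3.607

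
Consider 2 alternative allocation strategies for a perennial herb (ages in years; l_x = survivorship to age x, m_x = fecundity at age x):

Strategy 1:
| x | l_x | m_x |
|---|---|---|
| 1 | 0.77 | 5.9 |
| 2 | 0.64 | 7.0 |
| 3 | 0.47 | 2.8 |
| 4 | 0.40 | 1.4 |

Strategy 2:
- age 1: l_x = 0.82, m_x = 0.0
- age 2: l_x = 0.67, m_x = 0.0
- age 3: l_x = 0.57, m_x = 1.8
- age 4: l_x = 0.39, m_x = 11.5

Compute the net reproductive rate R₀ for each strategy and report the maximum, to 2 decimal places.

10.90

Strategy 1: R₀ = 0.77×5.9 + 0.64×7.0 + 0.47×2.8 + 0.40×1.4 = 10.8990
Strategy 2: R₀ = 0.82×0.0 + 0.67×0.0 + 0.57×1.8 + 0.39×11.5 = 5.5110
Highest R₀: strategy 1 with 10.8990.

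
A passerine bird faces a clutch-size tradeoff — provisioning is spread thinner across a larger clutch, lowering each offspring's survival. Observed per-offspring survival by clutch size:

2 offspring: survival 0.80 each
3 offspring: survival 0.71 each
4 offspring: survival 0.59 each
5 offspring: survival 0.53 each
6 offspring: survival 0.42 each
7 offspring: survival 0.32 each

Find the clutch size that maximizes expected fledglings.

5

Expected fledglings = c × s(c):
  c=2: 2 × 0.80 = 1.600
  c=3: 3 × 0.71 = 2.130
  c=4: 4 × 0.59 = 2.360
  c=5: 5 × 0.53 = 2.650
  c=6: 6 × 0.42 = 2.520
  c=7: 7 × 0.32 = 2.240
Maximum at c = 5 (2.650 fledglings).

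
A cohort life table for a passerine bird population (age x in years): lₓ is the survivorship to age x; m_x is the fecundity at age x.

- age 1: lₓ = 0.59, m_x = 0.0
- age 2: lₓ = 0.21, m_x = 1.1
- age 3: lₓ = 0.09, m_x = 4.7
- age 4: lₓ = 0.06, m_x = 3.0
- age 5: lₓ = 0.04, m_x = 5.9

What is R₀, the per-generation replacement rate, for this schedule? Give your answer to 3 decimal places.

R₀ = Σ lₓ m_x:
  age 1: 0.59 × 0.0 = 0.0000
  age 2: 0.21 × 1.1 = 0.2310
  age 3: 0.09 × 4.7 = 0.4230
  age 4: 0.06 × 3.0 = 0.1800
  age 5: 0.04 × 5.9 = 0.2360
R₀ = 0.0000 + 0.2310 + 0.4230 + 0.1800 + 0.2360 = 1.0700

1.070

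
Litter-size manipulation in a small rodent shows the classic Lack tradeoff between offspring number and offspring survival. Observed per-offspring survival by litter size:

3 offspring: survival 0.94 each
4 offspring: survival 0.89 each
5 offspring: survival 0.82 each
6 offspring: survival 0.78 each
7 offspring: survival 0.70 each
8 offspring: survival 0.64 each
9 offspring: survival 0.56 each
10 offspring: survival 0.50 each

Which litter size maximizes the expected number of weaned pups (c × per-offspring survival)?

Expected weaned pups = c × s(c):
  c=3: 3 × 0.94 = 2.820
  c=4: 4 × 0.89 = 3.560
  c=5: 5 × 0.82 = 4.100
  c=6: 6 × 0.78 = 4.680
  c=7: 7 × 0.70 = 4.900
  c=8: 8 × 0.64 = 5.120
  c=9: 9 × 0.56 = 5.040
  c=10: 10 × 0.50 = 5.000
Maximum at c = 8 (5.120 weaned pups).

8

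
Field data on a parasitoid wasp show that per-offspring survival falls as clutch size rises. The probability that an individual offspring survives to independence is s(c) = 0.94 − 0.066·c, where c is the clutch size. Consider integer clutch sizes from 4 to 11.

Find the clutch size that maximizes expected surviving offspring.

Expected surviving offspring = c × s(c):
  c=4: 4 × 0.676 = 2.704
  c=5: 5 × 0.610 = 3.050
  c=6: 6 × 0.544 = 3.264
  c=7: 7 × 0.478 = 3.346
  c=8: 8 × 0.412 = 3.296
  c=9: 9 × 0.346 = 3.114
  c=10: 10 × 0.280 = 2.800
  c=11: 11 × 0.214 = 2.354
Maximum at c = 7 (3.346 surviving offspring).

7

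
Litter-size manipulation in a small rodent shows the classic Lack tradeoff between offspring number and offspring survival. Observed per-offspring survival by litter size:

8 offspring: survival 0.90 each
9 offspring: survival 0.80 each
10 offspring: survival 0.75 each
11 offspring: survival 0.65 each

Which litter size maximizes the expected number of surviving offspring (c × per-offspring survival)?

Expected surviving offspring = c × s(c):
  c=8: 8 × 0.90 = 7.200
  c=9: 9 × 0.80 = 7.200
  c=10: 10 × 0.75 = 7.500
  c=11: 11 × 0.65 = 7.150
Maximum at c = 10 (7.500 surviving offspring).

10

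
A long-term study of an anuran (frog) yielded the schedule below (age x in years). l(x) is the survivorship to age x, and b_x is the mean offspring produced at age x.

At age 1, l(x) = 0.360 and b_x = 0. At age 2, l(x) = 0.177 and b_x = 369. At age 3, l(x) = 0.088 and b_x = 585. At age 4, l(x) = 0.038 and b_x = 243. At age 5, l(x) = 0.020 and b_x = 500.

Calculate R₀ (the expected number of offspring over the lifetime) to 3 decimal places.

R₀ = Σ l(x) b_x:
  age 1: 0.360 × 0 = 0.0000
  age 2: 0.177 × 369 = 65.3130
  age 3: 0.088 × 585 = 51.4800
  age 4: 0.038 × 243 = 9.2340
  age 5: 0.020 × 500 = 10.0000
R₀ = 0.0000 + 65.3130 + 51.4800 + 9.2340 + 10.0000 = 136.0270

136.027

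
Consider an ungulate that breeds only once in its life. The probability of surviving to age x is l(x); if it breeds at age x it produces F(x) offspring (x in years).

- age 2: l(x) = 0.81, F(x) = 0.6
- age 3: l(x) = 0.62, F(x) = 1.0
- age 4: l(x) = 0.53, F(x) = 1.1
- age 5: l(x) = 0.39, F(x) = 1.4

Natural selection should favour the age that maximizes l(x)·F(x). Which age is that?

Expected offspring if breeding at age x = l(x) × F(x):
  age 2: 0.81 × 0.6 = 0.486
  age 3: 0.62 × 1.0 = 0.620
  age 4: 0.53 × 1.1 = 0.583
  age 5: 0.39 × 1.4 = 0.546
Maximum at age 3 (0.620).

3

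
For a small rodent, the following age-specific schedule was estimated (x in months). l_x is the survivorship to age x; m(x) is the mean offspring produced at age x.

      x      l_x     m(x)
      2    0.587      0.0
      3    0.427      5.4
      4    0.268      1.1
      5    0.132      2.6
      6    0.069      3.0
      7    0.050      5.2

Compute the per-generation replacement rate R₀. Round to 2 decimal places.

3.41

R₀ = Σ l_x m(x):
  age 2: 0.587 × 0.0 = 0.0000
  age 3: 0.427 × 5.4 = 2.3058
  age 4: 0.268 × 1.1 = 0.2948
  age 5: 0.132 × 2.6 = 0.3432
  age 6: 0.069 × 3.0 = 0.2070
  age 7: 0.050 × 5.2 = 0.2600
R₀ = 0.0000 + 2.3058 + 0.2948 + 0.3432 + 0.2070 + 0.2600 = 3.4108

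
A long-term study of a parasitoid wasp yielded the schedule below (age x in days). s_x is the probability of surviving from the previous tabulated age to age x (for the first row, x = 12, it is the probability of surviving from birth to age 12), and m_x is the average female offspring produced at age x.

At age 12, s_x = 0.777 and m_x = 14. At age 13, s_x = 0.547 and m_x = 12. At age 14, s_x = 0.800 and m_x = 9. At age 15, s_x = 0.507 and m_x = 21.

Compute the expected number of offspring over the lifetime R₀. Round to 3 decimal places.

Survivorship from birth: l_x = s_12·s_13·…·s_x.
  l_12 = 0.77700
  l_13 = 0.42502
  l_14 = 0.34002
  l_15 = 0.17239
R₀ = Σ l_x m_x:
  age 12: 0.77700 × 14 = 10.8780
  age 13: 0.42502 × 12 = 5.1002
  age 14: 0.34002 × 9 = 3.0602
  age 15: 0.17239 × 21 = 3.6202
R₀ = 10.8780 + 5.1002 + 3.0602 + 3.6202 = 22.6586

22.659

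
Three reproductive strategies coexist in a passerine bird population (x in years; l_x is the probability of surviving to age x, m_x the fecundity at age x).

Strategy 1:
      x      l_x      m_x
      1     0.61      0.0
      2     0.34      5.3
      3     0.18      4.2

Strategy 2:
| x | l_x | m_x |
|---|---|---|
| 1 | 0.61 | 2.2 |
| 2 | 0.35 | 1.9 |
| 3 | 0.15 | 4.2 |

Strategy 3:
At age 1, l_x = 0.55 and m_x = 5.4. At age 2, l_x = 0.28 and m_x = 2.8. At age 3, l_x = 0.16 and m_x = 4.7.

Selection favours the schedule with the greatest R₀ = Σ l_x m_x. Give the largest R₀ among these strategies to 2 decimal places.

4.51

Strategy 1: R₀ = 0.61×0.0 + 0.34×5.3 + 0.18×4.2 = 2.5580
Strategy 2: R₀ = 0.61×2.2 + 0.35×1.9 + 0.15×4.2 = 2.6370
Strategy 3: R₀ = 0.55×5.4 + 0.28×2.8 + 0.16×4.7 = 4.5060
Highest R₀: strategy 3 with 4.5060.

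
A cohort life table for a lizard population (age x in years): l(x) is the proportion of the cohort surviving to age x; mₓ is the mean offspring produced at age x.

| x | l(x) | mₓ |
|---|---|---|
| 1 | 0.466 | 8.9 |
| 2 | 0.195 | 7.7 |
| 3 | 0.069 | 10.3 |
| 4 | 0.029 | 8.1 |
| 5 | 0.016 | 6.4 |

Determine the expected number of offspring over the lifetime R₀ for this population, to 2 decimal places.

6.70

R₀ = Σ l(x) mₓ:
  age 1: 0.466 × 8.9 = 4.1474
  age 2: 0.195 × 7.7 = 1.5015
  age 3: 0.069 × 10.3 = 0.7107
  age 4: 0.029 × 8.1 = 0.2349
  age 5: 0.016 × 6.4 = 0.1024
R₀ = 4.1474 + 1.5015 + 0.7107 + 0.2349 + 0.1024 = 6.6969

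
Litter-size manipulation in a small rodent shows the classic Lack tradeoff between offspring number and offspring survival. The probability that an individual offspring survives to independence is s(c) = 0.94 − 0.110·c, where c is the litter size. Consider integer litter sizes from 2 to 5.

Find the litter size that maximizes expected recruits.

4

Expected recruits = c × s(c):
  c=2: 2 × 0.720 = 1.440
  c=3: 3 × 0.610 = 1.830
  c=4: 4 × 0.500 = 2.000
  c=5: 5 × 0.390 = 1.950
Maximum at c = 4 (2.000 recruits).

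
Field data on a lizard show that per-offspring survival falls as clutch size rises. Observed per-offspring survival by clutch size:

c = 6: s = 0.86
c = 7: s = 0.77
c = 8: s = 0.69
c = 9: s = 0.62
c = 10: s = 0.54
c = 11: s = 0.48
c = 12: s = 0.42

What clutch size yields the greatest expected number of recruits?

Expected recruits = c × s(c):
  c=6: 6 × 0.86 = 5.160
  c=7: 7 × 0.77 = 5.390
  c=8: 8 × 0.69 = 5.520
  c=9: 9 × 0.62 = 5.580
  c=10: 10 × 0.54 = 5.400
  c=11: 11 × 0.48 = 5.280
  c=12: 12 × 0.42 = 5.040
Maximum at c = 9 (5.580 recruits).

9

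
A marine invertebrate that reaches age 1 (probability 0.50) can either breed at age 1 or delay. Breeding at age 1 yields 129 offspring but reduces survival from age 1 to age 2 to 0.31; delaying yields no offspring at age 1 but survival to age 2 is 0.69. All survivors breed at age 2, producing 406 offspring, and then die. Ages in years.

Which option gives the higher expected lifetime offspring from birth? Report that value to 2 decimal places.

140.07

breed at age 1: R₀ = 0.50 × (129 + 0.31 × 406) = 0.50 × 254.8600 = 127.4300
delay to age 2: R₀ = 0.50 × (0.69 × 406) = 0.50 × 280.1400 = 140.0700
Higher: delay to age 2 (140.0700).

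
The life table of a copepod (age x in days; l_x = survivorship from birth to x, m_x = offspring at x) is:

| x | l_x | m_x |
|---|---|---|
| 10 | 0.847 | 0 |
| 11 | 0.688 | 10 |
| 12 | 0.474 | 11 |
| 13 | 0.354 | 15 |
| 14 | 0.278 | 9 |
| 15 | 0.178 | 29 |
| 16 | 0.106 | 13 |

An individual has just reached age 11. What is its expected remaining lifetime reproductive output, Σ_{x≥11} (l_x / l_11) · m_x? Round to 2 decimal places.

38.44

l_11 = 0.688. Conditional survival from age 11 to x is l_x / l_11.
  x=11: (0.688/0.688) × 10 = 10.0000
  x=12: (0.474/0.688) × 11 = 7.5785
  x=13: (0.354/0.688) × 15 = 7.7180
  x=14: (0.278/0.688) × 9 = 3.6366
  x=15: (0.178/0.688) × 29 = 7.5029
  x=16: (0.106/0.688) × 13 = 2.0029
Sum = 10.0000 + 7.5785 + 7.7180 + 3.6366 + 7.5029 + 2.0029 = 38.4390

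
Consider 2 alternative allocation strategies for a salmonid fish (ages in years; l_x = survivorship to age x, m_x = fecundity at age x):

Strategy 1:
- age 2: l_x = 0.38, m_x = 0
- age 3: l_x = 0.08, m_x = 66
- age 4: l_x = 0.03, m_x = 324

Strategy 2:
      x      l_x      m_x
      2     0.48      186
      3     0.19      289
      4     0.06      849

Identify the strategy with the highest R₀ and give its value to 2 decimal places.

Strategy 1: R₀ = 0.38×0 + 0.08×66 + 0.03×324 = 15.0000
Strategy 2: R₀ = 0.48×186 + 0.19×289 + 0.06×849 = 195.1300
Highest R₀: strategy 2 with 195.1300.

195.13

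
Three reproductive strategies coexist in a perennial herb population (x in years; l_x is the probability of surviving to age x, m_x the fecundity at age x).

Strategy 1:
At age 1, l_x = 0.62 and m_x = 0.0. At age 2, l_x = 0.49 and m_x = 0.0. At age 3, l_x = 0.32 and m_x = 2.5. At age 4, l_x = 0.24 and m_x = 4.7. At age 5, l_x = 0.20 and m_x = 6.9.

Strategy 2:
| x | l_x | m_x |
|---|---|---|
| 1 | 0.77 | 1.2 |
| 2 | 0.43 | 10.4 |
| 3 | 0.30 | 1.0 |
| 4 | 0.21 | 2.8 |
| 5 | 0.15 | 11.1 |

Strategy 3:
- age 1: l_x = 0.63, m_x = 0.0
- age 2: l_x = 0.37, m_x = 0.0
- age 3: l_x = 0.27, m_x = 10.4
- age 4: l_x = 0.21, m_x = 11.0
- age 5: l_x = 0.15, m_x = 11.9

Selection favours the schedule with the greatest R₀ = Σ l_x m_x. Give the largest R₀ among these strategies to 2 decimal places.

Strategy 1: R₀ = 0.62×0.0 + 0.49×0.0 + 0.32×2.5 + 0.24×4.7 + 0.20×6.9 = 3.3080
Strategy 2: R₀ = 0.77×1.2 + 0.43×10.4 + 0.30×1.0 + 0.21×2.8 + 0.15×11.1 = 7.9490
Strategy 3: R₀ = 0.63×0.0 + 0.37×0.0 + 0.27×10.4 + 0.21×11.0 + 0.15×11.9 = 6.9030
Highest R₀: strategy 2 with 7.9490.

7.95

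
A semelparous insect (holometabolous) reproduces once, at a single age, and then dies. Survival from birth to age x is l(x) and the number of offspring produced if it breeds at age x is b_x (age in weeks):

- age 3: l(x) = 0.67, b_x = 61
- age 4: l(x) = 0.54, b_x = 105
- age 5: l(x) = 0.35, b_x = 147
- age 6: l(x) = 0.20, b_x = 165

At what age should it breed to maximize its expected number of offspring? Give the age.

4

Expected offspring if breeding at age x = l(x) × b_x:
  age 3: 0.67 × 61 = 40.870
  age 4: 0.54 × 105 = 56.700
  age 5: 0.35 × 147 = 51.450
  age 6: 0.20 × 165 = 33.000
Maximum at age 4 (56.700).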